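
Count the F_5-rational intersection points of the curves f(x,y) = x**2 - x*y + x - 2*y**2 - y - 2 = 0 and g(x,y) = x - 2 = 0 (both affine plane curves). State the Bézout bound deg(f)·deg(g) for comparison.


Common zeros: {(2, 2), (2, 4)}; count = 2; Bézout bound = 2.

deg(f) = 2, deg(g) = 1, so Bézout bound = 2.
Scan x ∈ F_5. For each x, list the y ∈ F_5 with f(x, y) ≡ 0 and those with g(x, y) ≡ 0 (mod 5); the common zeros in that column are the intersection.
  x = 0: f ≡ 0 at y ∈ {1}; g ≡ 0 at y ∈ ∅; common: ∅.
  x = 1: f ≡ 0 at y ∈ {0, 4}; g ≡ 0 at y ∈ ∅; common: ∅.
  x = 2: f ≡ 0 at y ∈ {2, 4}; g ≡ 0 at y ∈ {0, 1, 2, 3, 4}; common: {2, 4}.
  x = 3: f ≡ 0 at y ∈ {0, 3}; g ≡ 0 at y ∈ ∅; common: ∅.
  x = 4: f ≡ 0 at y ∈ {2, 3}; g ≡ 0 at y ∈ ∅; common: ∅.
Collecting: common zeros = {(2, 2), (2, 4)}, so the count is 2.
Comparison with the Bézout bound: 2 ≤ 2 = deg(f)·deg(g), as expected for curves with no common component (the bound is attained).


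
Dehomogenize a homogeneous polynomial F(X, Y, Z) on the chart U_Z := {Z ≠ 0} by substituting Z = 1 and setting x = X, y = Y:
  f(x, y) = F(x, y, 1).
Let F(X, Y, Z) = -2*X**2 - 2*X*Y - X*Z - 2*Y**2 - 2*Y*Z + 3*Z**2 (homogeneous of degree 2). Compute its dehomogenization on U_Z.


f(x, y) = -2*x**2 - 2*x*y - x - 2*y**2 - 2*y + 3

On U_Z we set Z = 1. Each monomial c·X^i·Y^j·Z^k in F becomes c·x^i·y^j·1^k = c·x^i·y^j.
Substituting Z = 1: F(X, Y, 1) = -2*x**2 - 2*x*y - x - 2*y**2 - 2*y + 3.
Note: deg(f) ≤ deg(F) = 2; strict inequality happens when F is divisible by Z (lost terms).


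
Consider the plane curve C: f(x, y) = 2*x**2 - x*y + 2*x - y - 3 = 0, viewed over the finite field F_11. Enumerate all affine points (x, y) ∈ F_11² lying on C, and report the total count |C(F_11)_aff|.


Affine F_11-points: {(0, 8), (1, 6), (2, 3), (3, 8), (4, 3), (5, 4), (6, 10), (7, 4), (8, 1), (9, 10)}; count = 10.

For each of the 121 pairs (x, y) ∈ F_11², evaluate f(x, y) mod 11. Record the zeros.
  x = 0: [0↦8, 1↦7, 2↦6, 3↦5, 4↦4, 5↦3, 6↦2, 7↦1, 8↦0, 9↦10, 10↦9]  zeros at y ∈ {8}
  x = 1: [0↦1, 1↦10, 2↦8, 3↦6, 4↦4, 5↦2, 6↦0, 7↦9, 8↦7, 9↦5, 10↦3]  zeros at y ∈ {6}
  x = 2: [0↦9, 1↦6, 2↦3, 3↦0, 4↦8, 5↦5, 6↦2, 7↦10, 8↦7, 9↦4, 10↦1]  zeros at y ∈ {3}
  x = 3: [0↦10, 1↦6, 2↦2, 3↦9, 4↦5, 5↦1, 6↦8, 7↦4, 8↦0, 9↦7, 10↦3]  zeros at y ∈ {8}
  x = 4: [0↦4, 1↦10, 2↦5, 3↦0, 4↦6, 5↦1, 6↦7, 7↦2, 8↦8, 9↦3, 10↦9]  zeros at y ∈ {3}
  x = 5: [0↦2, 1↦7, 2↦1, 3↦6, 4↦0, 5↦5, 6↦10, 7↦4, 8↦9, 9↦3, 10↦8]  zeros at y ∈ {4}
  x = 6: [0↦4, 1↦8, 2↦1, 3↦5, 4↦9, 5↦2, 6↦6, 7↦10, 8↦3, 9↦7, 10↦0]  zeros at y ∈ {10}
  x = 7: [0↦10, 1↦2, 2↦5, 3↦8, 4↦0, 5↦3, 6↦6, 7↦9, 8↦1, 9↦4, 10↦7]  zeros at y ∈ {4}
  x = 8: [0↦9, 1↦0, 2↦2, 3↦4, 4↦6, 5↦8, 6↦10, 7↦1, 8↦3, 9↦5, 10↦7]  zeros at y ∈ {1}
  x = 9: [0↦1, 1↦2, 2↦3, 3↦4, 4↦5, 5↦6, 6↦7, 7↦8, 8↦9, 9↦10, 10↦0]  zeros at y ∈ {10}
  x = 10: [0↦8, 1↦8, 2↦8, 3↦8, 4↦8, 5↦8, 6↦8, 7↦8, 8↦8, 9↦8, 10↦8]  zeros at y ∈ ∅
Collecting zeros: affine points = {(0, 8), (1, 6), (2, 3), (3, 8), (4, 3), (5, 4), (6, 10), (7, 4), (8, 1), (9, 10)}.
Total count |C(F_11)_aff| = 10.


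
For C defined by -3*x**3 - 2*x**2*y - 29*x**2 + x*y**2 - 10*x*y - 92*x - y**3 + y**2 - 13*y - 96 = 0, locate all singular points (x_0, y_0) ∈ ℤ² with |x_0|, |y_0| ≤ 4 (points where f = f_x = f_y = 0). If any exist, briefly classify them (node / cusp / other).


Singular points: {(-3, -1)}; classification: cusp.

Compute partial derivatives:
  f_x = -9*x**2 - 4*x*y - 58*x + y**2 - 10*y - 92.
  f_y = -2*x**2 + 2*x*y - 10*x - 3*y**2 + 2*y - 13.
Scan x_0 ∈ {−4, ..., 4}. For each x_0, f_y(x_0, y) is a polynomial in y; find its integer roots y ∈ {−4, ..., 4}, then test f_x and f at those candidates.
  x = -4: f_y(-4, y) = -3*y**2 - 6*y - 5; no integer root y with |y| ≤ 4.
  x = -3: f_y(-3, y) = -3*y**2 - 4*y - 1; vanishes at y ∈ {-1}. (-3, -1): f_x = 0, f = 0 — SINGULAR.
  x = -2: f_y(-2, y) = -3*y**2 - 2*y - 1; no integer root y with |y| ≤ 4.
  x = -1: f_y(-1, y) = -3*y**2 - 5; no integer root y with |y| ≤ 4.
  x = 0: f_y(0, y) = -3*y**2 + 2*y - 13; no integer root y with |y| ≤ 4.
  x = 1: f_y(1, y) = -3*y**2 + 4*y - 25; no integer root y with |y| ≤ 4.
  x = 2: f_y(2, y) = -3*y**2 + 6*y - 41; no integer root y with |y| ≤ 4.
  x = 3: f_y(3, y) = -3*y**2 + 8*y - 61; no integer root y with |y| ≤ 4.
  x = 4: f_y(4, y) = -3*y**2 + 10*y - 85; no integer root y with |y| ≤ 4.
Only singular point on the grid: (-3, -1).
Classify: substitute x = -3 + u, y = -1 + v and expand: f = -3*u**3 - 2*u**2*v + u*v**2 - v**3 + v**2.
No constant or linear terms (consistent with a singular point). Quadratic part: v**2. Cubic part: -3*u**3 - 2*u**2*v + u*v**2 - v**3.
The quadratic part v**2 is a perfect square, so there is a single (double) tangent line v = 0, i.e. y = -1. Restricting the cubic part to that line (v = 0) leaves -3*u**3 ≠ 0, so f is not divisible by v and the branch is v² ≈ 3*u**3 to lowest order — this is a cusp.
Classification: cusp.


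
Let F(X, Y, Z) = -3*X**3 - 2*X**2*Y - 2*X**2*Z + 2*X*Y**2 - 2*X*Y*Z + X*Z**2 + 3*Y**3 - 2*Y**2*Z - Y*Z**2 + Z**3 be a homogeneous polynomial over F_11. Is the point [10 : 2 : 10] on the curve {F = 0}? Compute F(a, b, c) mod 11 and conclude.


F(10,2,10) ≡ 6 (mod 11); P is NOT on the curve.

Evaluate F(10, 2, 10) term-by-term (mod 11).
  -3*X**3 ↦ -3·1000·1·1 = -3000
  -2*X**2*Y ↦ -2·100·2·1 = -400
  -2*X**2*Z ↦ -2·100·1·10 = -2000
  2*X*Y**2 ↦ 2·10·4·1 = 80
  -2*X*Y*Z ↦ -2·10·2·10 = -400
  X*Z**2 ↦ 1·10·1·100 = 1000
  3*Y**3 ↦ 3·1·8·1 = 24
  -2*Y**2*Z ↦ -2·1·4·10 = -80
  -Y*Z**2 ↦ -1·1·2·100 = -200
  Z**3 ↦ 1·1·1·1000 = 1000
Sum: F(10, 2, 10) = (-3000) + (-400) + (-2000) + (80) + (-400) + (1000) + (24) + (-80) + (-200) + (1000) = -3976.
Reducing mod 11: -3976 ≡ 6 (mod 11).
Since F(a, b, c) ≡ 6 ≠ 0 (mod 11), P does NOT lie on the curve.


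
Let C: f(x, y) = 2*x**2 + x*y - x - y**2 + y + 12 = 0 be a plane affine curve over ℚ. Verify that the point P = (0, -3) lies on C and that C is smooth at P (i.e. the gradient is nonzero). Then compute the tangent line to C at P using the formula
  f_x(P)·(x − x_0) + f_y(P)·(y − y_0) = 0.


Tangent line at P: -4*x + 7*y + 21 = 0.

Step 1: f(0, -3) = 0, so P lies on C.
Step 2: partial derivatives
  f_x(x, y) = 4*x + y - 1, f_y(x, y) = x - 2*y + 1.
  f_x(P) = -4, f_y(P) = 7 (gradient nonzero, so P is smooth).
Step 3: tangent line at P: -4·(x − 0) + 7·(y − -3) = 0.
Expanding: -4*x + 7*y + 21 = 0.


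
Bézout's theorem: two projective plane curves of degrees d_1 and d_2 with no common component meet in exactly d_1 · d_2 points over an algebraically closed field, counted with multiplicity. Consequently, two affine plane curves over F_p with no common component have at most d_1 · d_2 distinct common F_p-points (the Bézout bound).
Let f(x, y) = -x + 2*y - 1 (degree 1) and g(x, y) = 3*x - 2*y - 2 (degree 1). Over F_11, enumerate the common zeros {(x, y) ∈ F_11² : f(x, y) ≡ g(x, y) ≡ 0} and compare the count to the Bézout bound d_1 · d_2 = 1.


Common zeros: {(7, 4)}; count = 1; Bézout bound = 1.

deg(f) = 1, deg(g) = 1, so Bézout bound = 1.
Scan x ∈ F_11. For each x, list the y ∈ F_11 with f(x, y) ≡ 0 and those with g(x, y) ≡ 0 (mod 11); the common zeros in that column are the intersection.
  x = 0: f ≡ 0 at y ∈ {6}; g ≡ 0 at y ∈ {10}; common: ∅.
  x = 1: f ≡ 0 at y ∈ {1}; g ≡ 0 at y ∈ {6}; common: ∅.
  x = 2: f ≡ 0 at y ∈ {7}; g ≡ 0 at y ∈ {2}; common: ∅.
  x = 3: f ≡ 0 at y ∈ {2}; g ≡ 0 at y ∈ {9}; common: ∅.
  x = 4: f ≡ 0 at y ∈ {8}; g ≡ 0 at y ∈ {5}; common: ∅.
  x = 5: f ≡ 0 at y ∈ {3}; g ≡ 0 at y ∈ {1}; common: ∅.
  x = 6: f ≡ 0 at y ∈ {9}; g ≡ 0 at y ∈ {8}; common: ∅.
  x = 7: f ≡ 0 at y ∈ {4}; g ≡ 0 at y ∈ {4}; common: {4}.
  x = 8: f ≡ 0 at y ∈ {10}; g ≡ 0 at y ∈ {0}; common: ∅.
  x = 9: f ≡ 0 at y ∈ {5}; g ≡ 0 at y ∈ {7}; common: ∅.
  x = 10: f ≡ 0 at y ∈ {0}; g ≡ 0 at y ∈ {3}; common: ∅.
Collecting: common zeros = {(7, 4)}, so the count is 1.
Comparison with the Bézout bound: 1 ≤ 1 = deg(f)·deg(g), as expected for curves with no common component (the bound is attained).


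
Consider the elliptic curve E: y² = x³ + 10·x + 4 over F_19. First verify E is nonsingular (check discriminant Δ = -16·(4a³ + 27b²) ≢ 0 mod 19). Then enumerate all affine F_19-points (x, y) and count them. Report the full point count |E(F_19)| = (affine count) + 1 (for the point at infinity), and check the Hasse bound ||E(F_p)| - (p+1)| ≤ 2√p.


Affine points = {(0, 2), (0, 17), (3, 2), (3, 17), (8, 8), (8, 11), (9, 5), (9, 14), (11, 1), (11, 18), (12, 3), (12, 16), (14, 0), (16, 2), (16, 17)}; affine count = 15; |E(F_19)| = 16.

Discriminant check: Δ ∝ 4a³ + 27b² = 4·10³ + 27·4² = 4·1000 + 27·16 ≡ 5 (mod 19). Nonzero ⇒ E is nonsingular.
For each x ∈ F_19, compute rhs = x³ + 10·x + 4 mod 19, then count y ∈ F_19 with y² ≡ rhs.
  x = 0: rhs = 4, matching y values: 2, 17 (2 points).
  x = 1: rhs = 15, matching y values: none (0 points).
  x = 2: rhs = 13, matching y values: none (0 points).
  x = 3: rhs = 4, matching y values: 2, 17 (2 points).
  x = 4: rhs = 13, matching y values: none (0 points).
  x = 5: rhs = 8, matching y values: none (0 points).
  x = 6: rhs = 14, matching y values: none (0 points).
  x = 7: rhs = 18, matching y values: none (0 points).
  x = 8: rhs = 7, matching y values: 8, 11 (2 points).
  x = 9: rhs = 6, matching y values: 5, 14 (2 points).
  x = 10: rhs = 2, matching y values: none (0 points).
  x = 11: rhs = 1, matching y values: 1, 18 (2 points).
  x = 12: rhs = 9, matching y values: 3, 16 (2 points).
  x = 13: rhs = 13, matching y values: none (0 points).
  x = 14: rhs = 0, matching y values: 0 (1 points).
  x = 15: rhs = 14, matching y values: none (0 points).
  x = 16: rhs = 4, matching y values: 2, 17 (2 points).
  x = 17: rhs = 14, matching y values: none (0 points).
  x = 18: rhs = 12, matching y values: none (0 points).
Total affine count: 15.
Full point count |E(F_19)| = 15 + 1 = 16.
Hasse bound: |16 − (19+1)| = |-4| = 4 ≤ 2√19 ≈ 8.7178 ✓.


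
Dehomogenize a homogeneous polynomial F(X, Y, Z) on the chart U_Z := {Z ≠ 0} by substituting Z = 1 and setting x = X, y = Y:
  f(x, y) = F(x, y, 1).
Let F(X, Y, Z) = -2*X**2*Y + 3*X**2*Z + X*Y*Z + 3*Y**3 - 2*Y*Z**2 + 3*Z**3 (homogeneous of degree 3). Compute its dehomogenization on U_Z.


f(x, y) = -2*x**2*y + 3*x**2 + x*y + 3*y**3 - 2*y + 3

On U_Z we set Z = 1. Each monomial c·X^i·Y^j·Z^k in F becomes c·x^i·y^j·1^k = c·x^i·y^j.
Substituting Z = 1: F(X, Y, 1) = -2*x**2*y + 3*x**2 + x*y + 3*y**3 - 2*y + 3.
Note: deg(f) ≤ deg(F) = 3; strict inequality happens when F is divisible by Z (lost terms).


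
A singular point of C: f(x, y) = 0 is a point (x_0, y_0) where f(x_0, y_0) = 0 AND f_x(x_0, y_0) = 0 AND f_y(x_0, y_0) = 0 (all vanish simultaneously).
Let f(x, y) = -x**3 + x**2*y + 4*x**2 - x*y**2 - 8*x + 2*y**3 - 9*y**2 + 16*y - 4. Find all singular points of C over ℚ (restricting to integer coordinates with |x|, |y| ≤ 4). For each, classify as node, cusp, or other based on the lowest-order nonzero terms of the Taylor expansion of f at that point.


Singular points: {(2, 2)}; classification: cusp.

Compute partial derivatives:
  f_x = -3*x**2 + 2*x*y + 8*x - y**2 - 8.
  f_y = x**2 - 2*x*y + 6*y**2 - 18*y + 16.
Scan x_0 ∈ {−4, ..., 4}. For each x_0, f_y(x_0, y) is a polynomial in y; find its integer roots y ∈ {−4, ..., 4}, then test f_x and f at those candidates.
  x = -4: f_y(-4, y) = 6*y**2 - 10*y + 32; no integer root y with |y| ≤ 4.
  x = -3: f_y(-3, y) = 6*y**2 - 12*y + 25; no integer root y with |y| ≤ 4.
  x = -2: f_y(-2, y) = 6*y**2 - 14*y + 20; no integer root y with |y| ≤ 4.
  x = -1: f_y(-1, y) = 6*y**2 - 16*y + 17; no integer root y with |y| ≤ 4.
  x = 0: f_y(0, y) = 6*y**2 - 18*y + 16; no integer root y with |y| ≤ 4.
  x = 1: f_y(1, y) = 6*y**2 - 20*y + 17; no integer root y with |y| ≤ 4.
  x = 2: f_y(2, y) = 6*y**2 - 22*y + 20; vanishes at y ∈ {2}. (2, 2): f_x = 0, f = 0 — SINGULAR.
  x = 3: f_y(3, y) = 6*y**2 - 24*y + 25; no integer root y with |y| ≤ 4.
  x = 4: f_y(4, y) = 6*y**2 - 26*y + 32; no integer root y with |y| ≤ 4.
Only singular point on the grid: (2, 2).
Classify: substitute x = 2 + u, y = 2 + v and expand: f = -u**3 + u**2*v - u*v**2 + 2*v**3 + v**2.
No constant or linear terms (consistent with a singular point). Quadratic part: v**2. Cubic part: -u**3 + u**2*v - u*v**2 + 2*v**3.
The quadratic part v**2 is a perfect square, so there is a single (double) tangent line v = 0, i.e. y = 2. Restricting the cubic part to that line (v = 0) leaves -u**3 ≠ 0, so f is not divisible by v and the branch is v² ≈ u**3 to lowest order — this is a cusp.
Classification: cusp.


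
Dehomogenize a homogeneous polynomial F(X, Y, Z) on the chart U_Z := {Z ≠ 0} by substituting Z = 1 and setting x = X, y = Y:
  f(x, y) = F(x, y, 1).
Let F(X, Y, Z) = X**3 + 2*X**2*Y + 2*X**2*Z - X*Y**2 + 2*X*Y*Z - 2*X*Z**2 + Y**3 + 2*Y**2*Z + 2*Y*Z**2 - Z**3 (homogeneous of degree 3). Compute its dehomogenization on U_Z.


f(x, y) = x**3 + 2*x**2*y + 2*x**2 - x*y**2 + 2*x*y - 2*x + y**3 + 2*y**2 + 2*y - 1

On U_Z we set Z = 1. Each monomial c·X^i·Y^j·Z^k in F becomes c·x^i·y^j·1^k = c·x^i·y^j.
Substituting Z = 1: F(X, Y, 1) = x**3 + 2*x**2*y + 2*x**2 - x*y**2 + 2*x*y - 2*x + y**3 + 2*y**2 + 2*y - 1.
Note: deg(f) ≤ deg(F) = 3; strict inequality happens when F is divisible by Z (lost terms).


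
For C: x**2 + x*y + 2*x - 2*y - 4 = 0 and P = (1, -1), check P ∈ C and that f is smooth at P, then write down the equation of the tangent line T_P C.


Tangent line at P: 3*x - y - 4 = 0.

Step 1: f(1, -1) = 0, so P lies on C.
Step 2: partial derivatives
  f_x(x, y) = 2*x + y + 2, f_y(x, y) = x - 2.
  f_x(P) = 3, f_y(P) = -1 (gradient nonzero, so P is smooth).
Step 3: tangent line at P: 3·(x − 1) + -1·(y − -1) = 0.
Expanding: 3*x - y - 4 = 0.


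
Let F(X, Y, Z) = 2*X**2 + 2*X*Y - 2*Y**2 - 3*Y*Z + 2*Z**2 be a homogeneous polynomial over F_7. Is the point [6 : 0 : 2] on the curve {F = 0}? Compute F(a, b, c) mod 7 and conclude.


F(6,0,2) ≡ 3 (mod 7); P is NOT on the curve.

Evaluate F(6, 0, 2) term-by-term (mod 7).
  2*X**2 ↦ 2·36·1·1 = 72
  2*X*Y ↦ 2·6·0·1 = 0
  -2*Y**2 ↦ -2·1·0·1 = 0
  -3*Y*Z ↦ -3·1·0·2 = 0
  2*Z**2 ↦ 2·1·1·4 = 8
Sum: F(6, 0, 2) = (72) + (0) + (0) + (0) + (8) = 80.
Reducing mod 7: 80 ≡ 3 (mod 7).
Since F(a, b, c) ≡ 3 ≠ 0 (mod 7), P does NOT lie on the curve.


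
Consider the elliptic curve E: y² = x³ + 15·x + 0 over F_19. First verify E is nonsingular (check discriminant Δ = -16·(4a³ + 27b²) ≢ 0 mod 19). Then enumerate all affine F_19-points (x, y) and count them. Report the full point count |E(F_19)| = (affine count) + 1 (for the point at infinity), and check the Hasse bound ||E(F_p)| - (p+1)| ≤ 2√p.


Affine points = {(0, 0), (1, 4), (1, 15), (2, 0), (7, 7), (7, 12), (8, 9), (8, 10), (9, 3), (9, 16), (13, 6), (13, 13), (14, 3), (14, 16), (15, 3), (15, 16), (16, 2), (16, 17), (17, 0)}; affine count = 19; |E(F_19)| = 20.

Discriminant check: Δ ∝ 4a³ + 27b² = 4·15³ + 27·0² = 4·3375 + 27·0 ≡ 10 (mod 19). Nonzero ⇒ E is nonsingular.
For each x ∈ F_19, compute rhs = x³ + 15·x + 0 mod 19, then count y ∈ F_19 with y² ≡ rhs.
  x = 0: rhs = 0, matching y values: 0 (1 points).
  x = 1: rhs = 16, matching y values: 4, 15 (2 points).
  x = 2: rhs = 0, matching y values: 0 (1 points).
  x = 3: rhs = 15, matching y values: none (0 points).
  x = 4: rhs = 10, matching y values: none (0 points).
  x = 5: rhs = 10, matching y values: none (0 points).
  x = 6: rhs = 2, matching y values: none (0 points).
  x = 7: rhs = 11, matching y values: 7, 12 (2 points).
  x = 8: rhs = 5, matching y values: 9, 10 (2 points).
  x = 9: rhs = 9, matching y values: 3, 16 (2 points).
  x = 10: rhs = 10, matching y values: none (0 points).
  x = 11: rhs = 14, matching y values: none (0 points).
  x = 12: rhs = 8, matching y values: none (0 points).
  x = 13: rhs = 17, matching y values: 6, 13 (2 points).
  x = 14: rhs = 9, matching y values: 3, 16 (2 points).
  x = 15: rhs = 9, matching y values: 3, 16 (2 points).
  x = 16: rhs = 4, matching y values: 2, 17 (2 points).
  x = 17: rhs = 0, matching y values: 0 (1 points).
  x = 18: rhs = 3, matching y values: none (0 points).
Total affine count: 19.
Full point count |E(F_19)| = 19 + 1 = 20.
Hasse bound: |20 − (19+1)| = |0| = 0 ≤ 2√19 ≈ 8.7178 ✓.


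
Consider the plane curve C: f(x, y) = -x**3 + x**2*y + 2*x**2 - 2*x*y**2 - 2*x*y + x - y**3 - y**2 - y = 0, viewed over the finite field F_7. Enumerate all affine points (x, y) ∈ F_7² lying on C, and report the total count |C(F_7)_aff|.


Affine F_7-points: {(0, 0), (0, 2), (0, 4), (2, 2), (3, 6), (4, 0), (4, 5), (5, 0), (5, 3)}; count = 9.

For each of the 49 pairs (x, y) ∈ F_7², evaluate f(x, y) mod 7. Record the zeros.
  x = 0: [0↦0, 1↦4, 2↦0, 3↦3, 4↦0, 5↦6, 6↦1]  zeros at y ∈ {0, 2, 4}
  x = 1: [0↦2, 1↦3, 2↦6, 3↦5, 4↦1, 5↦2, 6↦2]  zeros at y ∈ ∅
  x = 2: [0↦2, 1↦2, 2↦0, 3↦4, 4↦1, 5↦6, 6↦6]  zeros at y ∈ {2}
  x = 3: [0↦1, 1↦2, 2↦4, 3↦1, 4↦1, 5↦5, 6↦0]  zeros at y ∈ {6}
  x = 4: [0↦0, 1↦4, 2↦5, 3↦4, 4↦2, 5↦0, 6↦6]  zeros at y ∈ {0, 5}
  x = 5: [0↦0, 1↦2, 2↦4, 3↦0, 4↦5, 5↦6, 6↦4]  zeros at y ∈ {0, 3}
  x = 6: [0↦2, 1↦4, 2↦2, 3↦4, 4↦4, 5↦3, 6↦2]  zeros at y ∈ ∅
Collecting zeros: affine points = {(0, 0), (0, 2), (0, 4), (2, 2), (3, 6), (4, 0), (4, 5), (5, 0), (5, 3)}.
Total count |C(F_7)_aff| = 9.


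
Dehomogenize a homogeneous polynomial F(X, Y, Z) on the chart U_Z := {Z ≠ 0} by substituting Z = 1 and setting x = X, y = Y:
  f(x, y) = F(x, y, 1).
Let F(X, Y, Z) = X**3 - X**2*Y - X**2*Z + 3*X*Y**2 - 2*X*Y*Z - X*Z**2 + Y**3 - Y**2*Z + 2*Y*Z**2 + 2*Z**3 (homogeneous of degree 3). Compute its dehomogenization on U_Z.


f(x, y) = x**3 - x**2*y - x**2 + 3*x*y**2 - 2*x*y - x + y**3 - y**2 + 2*y + 2

On U_Z we set Z = 1. Each monomial c·X^i·Y^j·Z^k in F becomes c·x^i·y^j·1^k = c·x^i·y^j.
Substituting Z = 1: F(X, Y, 1) = x**3 - x**2*y - x**2 + 3*x*y**2 - 2*x*y - x + y**3 - y**2 + 2*y + 2.
Note: deg(f) ≤ deg(F) = 3; strict inequality happens when F is divisible by Z (lost terms).


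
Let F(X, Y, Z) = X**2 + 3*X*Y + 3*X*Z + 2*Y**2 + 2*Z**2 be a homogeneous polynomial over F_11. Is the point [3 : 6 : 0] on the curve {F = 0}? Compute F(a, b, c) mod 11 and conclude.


F(3,6,0) ≡ 3 (mod 11); P is NOT on the curve.

Evaluate F(3, 6, 0) term-by-term (mod 11).
  X**2 ↦ 1·9·1·1 = 9
  3*X*Y ↦ 3·3·6·1 = 54
  3*X*Z ↦ 3·3·1·0 = 0
  2*Y**2 ↦ 2·1·36·1 = 72
  2*Z**2 ↦ 2·1·1·0 = 0
Sum: F(3, 6, 0) = (9) + (54) + (0) + (72) + (0) = 135.
Reducing mod 11: 135 ≡ 3 (mod 11).
Since F(a, b, c) ≡ 3 ≠ 0 (mod 11), P does NOT lie on the curve.


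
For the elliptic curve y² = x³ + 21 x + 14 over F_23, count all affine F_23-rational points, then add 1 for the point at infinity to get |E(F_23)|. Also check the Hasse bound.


Affine points = {(1, 6), (1, 17), (2, 8), (2, 15), (3, 9), (3, 14), (4, 1), (4, 22), (8, 2), (8, 21), (9, 9), (9, 14), (11, 9), (11, 14), (12, 4), (12, 19), (13, 0), (14, 4), (14, 19), (15, 1), (15, 22), (19, 2), (19, 21), (20, 4), (20, 19)}; affine count = 25; |E(F_23)| = 26.

Discriminant check: Δ ∝ 4a³ + 27b² = 4·21³ + 27·14² = 4·9261 + 27·196 ≡ 16 (mod 23). Nonzero ⇒ E is nonsingular.
For each x ∈ F_23, compute rhs = x³ + 21·x + 14 mod 23, then count y ∈ F_23 with y² ≡ rhs.
  x = 0: rhs = 14, matching y values: none (0 points).
  x = 1: rhs = 13, matching y values: 6, 17 (2 points).
  x = 2: rhs = 18, matching y values: 8, 15 (2 points).
  x = 3: rhs = 12, matching y values: 9, 14 (2 points).
  x = 4: rhs = 1, matching y values: 1, 22 (2 points).
  x = 5: rhs = 14, matching y values: none (0 points).
  x = 6: rhs = 11, matching y values: none (0 points).
  x = 7: rhs = 21, matching y values: none (0 points).
  x = 8: rhs = 4, matching y values: 2, 21 (2 points).
  x = 9: rhs = 12, matching y values: 9, 14 (2 points).
  x = 10: rhs = 5, matching y values: none (0 points).
  x = 11: rhs = 12, matching y values: 9, 14 (2 points).
  x = 12: rhs = 16, matching y values: 4, 19 (2 points).
  x = 13: rhs = 0, matching y values: 0 (1 points).
  x = 14: rhs = 16, matching y values: 4, 19 (2 points).
  x = 15: rhs = 1, matching y values: 1, 22 (2 points).
  x = 16: rhs = 7, matching y values: none (0 points).
  x = 17: rhs = 17, matching y values: none (0 points).
  x = 18: rhs = 14, matching y values: none (0 points).
  x = 19: rhs = 4, matching y values: 2, 21 (2 points).
  x = 20: rhs = 16, matching y values: 4, 19 (2 points).
  x = 21: rhs = 10, matching y values: none (0 points).
  x = 22: rhs = 15, matching y values: none (0 points).
Total affine count: 25.
Full point count |E(F_23)| = 25 + 1 = 26.
Hasse bound: |26 − (23+1)| = |2| = 2 ≤ 2√23 ≈ 9.5917 ✓.


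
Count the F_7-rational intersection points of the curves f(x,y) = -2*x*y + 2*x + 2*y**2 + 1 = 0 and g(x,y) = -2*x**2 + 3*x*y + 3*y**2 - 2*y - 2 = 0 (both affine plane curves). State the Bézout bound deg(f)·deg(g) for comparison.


Common zeros: {(3, 3)}; count = 1; Bézout bound = 4.

deg(f) = 2, deg(g) = 2, so Bézout bound = 4.
Scan x ∈ F_7. For each x, list the y ∈ F_7 with f(x, y) ≡ 0 and those with g(x, y) ≡ 0 (mod 7); the common zeros in that column are the intersection.
  x = 0: f ≡ 0 at y ∈ ∅; g ≡ 0 at y ∈ {5}; common: ∅.
  x = 1: f ≡ 0 at y ∈ {2, 6}; g ≡ 0 at y ∈ {1}; common: ∅.
  x = 2: f ≡ 0 at y ∈ {4, 5}; g ≡ 0 at y ∈ ∅; common: ∅.
  x = 3: f ≡ 0 at y ∈ {0, 3}; g ≡ 0 at y ∈ {3, 4}; common: {3}.
  x = 4: f ≡ 0 at y ∈ ∅; g ≡ 0 at y ∈ {1, 5}; common: ∅.
  x = 5: f ≡ 0 at y ∈ ∅; g ≡ 0 at y ∈ {2, 3}; common: ∅.
  x = 6: f ≡ 0 at y ∈ ∅; g ≡ 0 at y ∈ ∅; common: ∅.
Collecting: common zeros = {(3, 3)}, so the count is 1.
Comparison with the Bézout bound: 1 ≤ 4 = deg(f)·deg(g), as expected for curves with no common component (the affine F_7-count falls short of the bound because intersections may lie at infinity, over extension fields, or carry multiplicity).


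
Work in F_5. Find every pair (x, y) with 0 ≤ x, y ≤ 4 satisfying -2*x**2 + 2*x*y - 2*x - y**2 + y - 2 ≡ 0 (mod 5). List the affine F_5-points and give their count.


Affine F_5-points: {(1, 4), (2, 1), (2, 4), (3, 1)}; count = 4.

For each of the 25 pairs (x, y) ∈ F_5², evaluate f(x, y) mod 5. Record the zeros.
  x = 0: [0↦3, 1↦3, 2↦1, 3↦2, 4↦1]  zeros at y ∈ ∅
  x = 1: [0↦4, 1↦1, 2↦1, 3↦4, 4↦0]  zeros at y ∈ {4}
  x = 2: [0↦1, 1↦0, 2↦2, 3↦2, 4↦0]  zeros at y ∈ {1, 4}
  x = 3: [0↦4, 1↦0, 2↦4, 3↦1, 4↦1]  zeros at y ∈ {1}
  x = 4: [0↦3, 1↦1, 2↦2, 3↦1, 4↦3]  zeros at y ∈ ∅
Collecting zeros: affine points = {(1, 4), (2, 1), (2, 4), (3, 1)}.
Total count |C(F_5)_aff| = 4.


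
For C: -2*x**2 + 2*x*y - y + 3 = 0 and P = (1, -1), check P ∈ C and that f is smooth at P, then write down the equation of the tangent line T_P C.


Tangent line at P: -6*x + y + 7 = 0.

Step 1: f(1, -1) = 0, so P lies on C.
Step 2: partial derivatives
  f_x(x, y) = -4*x + 2*y, f_y(x, y) = 2*x - 1.
  f_x(P) = -6, f_y(P) = 1 (gradient nonzero, so P is smooth).
Step 3: tangent line at P: -6·(x − 1) + 1·(y − -1) = 0.
Expanding: -6*x + y + 7 = 0.


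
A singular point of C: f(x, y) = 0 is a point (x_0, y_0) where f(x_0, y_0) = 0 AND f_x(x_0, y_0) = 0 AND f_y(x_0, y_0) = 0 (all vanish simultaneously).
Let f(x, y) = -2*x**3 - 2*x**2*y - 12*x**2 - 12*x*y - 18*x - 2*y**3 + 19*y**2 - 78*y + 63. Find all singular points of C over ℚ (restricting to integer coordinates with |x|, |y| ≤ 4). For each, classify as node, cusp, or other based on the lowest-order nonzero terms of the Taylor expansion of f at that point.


Singular points: {(-3, 3)}; classification: cusp.

Compute partial derivatives:
  f_x = -6*x**2 - 4*x*y - 24*x - 12*y - 18.
  f_y = -2*x**2 - 12*x - 6*y**2 + 38*y - 78.
Scan x_0 ∈ {−4, ..., 4}. For each x_0, f_y(x_0, y) is a polynomial in y; find its integer roots y ∈ {−4, ..., 4}, then test f_x and f at those candidates.
  x = -4: f_y(-4, y) = -6*y**2 + 38*y - 62; no integer root y with |y| ≤ 4.
  x = -3: f_y(-3, y) = -6*y**2 + 38*y - 60; vanishes at y ∈ {3}. (-3, 3): f_x = 0, f = 0 — SINGULAR.
  x = -2: f_y(-2, y) = -6*y**2 + 38*y - 62; no integer root y with |y| ≤ 4.
  x = -1: f_y(-1, y) = -6*y**2 + 38*y - 68; no integer root y with |y| ≤ 4.
  x = 0: f_y(0, y) = -6*y**2 + 38*y - 78; no integer root y with |y| ≤ 4.
  x = 1: f_y(1, y) = -6*y**2 + 38*y - 92; no integer root y with |y| ≤ 4.
  x = 2: f_y(2, y) = -6*y**2 + 38*y - 110; no integer root y with |y| ≤ 4.
  x = 3: f_y(3, y) = -6*y**2 + 38*y - 132; no integer root y with |y| ≤ 4.
  x = 4: f_y(4, y) = -6*y**2 + 38*y - 158; no integer root y with |y| ≤ 4.
Only singular point on the grid: (-3, 3).
Classify: substitute x = -3 + u, y = 3 + v and expand: f = -2*u**3 - 2*u**2*v - 2*v**3 + v**2.
No constant or linear terms (consistent with a singular point). Quadratic part: v**2. Cubic part: -2*u**3 - 2*u**2*v - 2*v**3.
The quadratic part v**2 is a perfect square, so there is a single (double) tangent line v = 0, i.e. y = 3. Restricting the cubic part to that line (v = 0) leaves -2*u**3 ≠ 0, so f is not divisible by v and the branch is v² ≈ 2*u**3 to lowest order — this is a cusp.
Classification: cusp.


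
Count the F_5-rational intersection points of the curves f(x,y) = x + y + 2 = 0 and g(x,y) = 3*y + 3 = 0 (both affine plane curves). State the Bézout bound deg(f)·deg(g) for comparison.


Common zeros: {(4, 4)}; count = 1; Bézout bound = 1.

deg(f) = 1, deg(g) = 1, so Bézout bound = 1.
Scan x ∈ F_5. For each x, list the y ∈ F_5 with f(x, y) ≡ 0 and those with g(x, y) ≡ 0 (mod 5); the common zeros in that column are the intersection.
  x = 0: f ≡ 0 at y ∈ {3}; g ≡ 0 at y ∈ {4}; common: ∅.
  x = 1: f ≡ 0 at y ∈ {2}; g ≡ 0 at y ∈ {4}; common: ∅.
  x = 2: f ≡ 0 at y ∈ {1}; g ≡ 0 at y ∈ {4}; common: ∅.
  x = 3: f ≡ 0 at y ∈ {0}; g ≡ 0 at y ∈ {4}; common: ∅.
  x = 4: f ≡ 0 at y ∈ {4}; g ≡ 0 at y ∈ {4}; common: {4}.
Collecting: common zeros = {(4, 4)}, so the count is 1.
Comparison with the Bézout bound: 1 ≤ 1 = deg(f)·deg(g), as expected for curves with no common component (the bound is attained).


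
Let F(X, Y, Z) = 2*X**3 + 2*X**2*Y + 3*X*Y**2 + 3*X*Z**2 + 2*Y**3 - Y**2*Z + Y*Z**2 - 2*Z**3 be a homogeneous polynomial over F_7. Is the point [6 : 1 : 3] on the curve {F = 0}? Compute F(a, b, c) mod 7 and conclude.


F(6,1,3) ≡ 1 (mod 7); P is NOT on the curve.

Evaluate F(6, 1, 3) term-by-term (mod 7).
  2*X**3 ↦ 2·216·1·1 = 432
  2*X**2*Y ↦ 2·36·1·1 = 72
  3*X*Y**2 ↦ 3·6·1·1 = 18
  3*X*Z**2 ↦ 3·6·1·9 = 162
  2*Y**3 ↦ 2·1·1·1 = 2
  -Y**2*Z ↦ -1·1·1·3 = -3
  Y*Z**2 ↦ 1·1·1·9 = 9
  -2*Z**3 ↦ -2·1·1·27 = -54
Sum: F(6, 1, 3) = (432) + (72) + (18) + (162) + (2) + (-3) + (9) + (-54) = 638.
Reducing mod 7: 638 ≡ 1 (mod 7).
Since F(a, b, c) ≡ 1 ≠ 0 (mod 7), P does NOT lie on the curve.


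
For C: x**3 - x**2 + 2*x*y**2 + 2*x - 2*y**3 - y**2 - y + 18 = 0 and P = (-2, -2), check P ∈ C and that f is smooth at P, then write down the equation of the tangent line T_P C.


Tangent line at P: 26*x - 5*y + 42 = 0.

Step 1: f(-2, -2) = 0, so P lies on C.
Step 2: partial derivatives
  f_x(x, y) = 3*x**2 - 2*x + 2*y**2 + 2, f_y(x, y) = 4*x*y - 6*y**2 - 2*y - 1.
  f_x(P) = 26, f_y(P) = -5 (gradient nonzero, so P is smooth).
Step 3: tangent line at P: 26·(x − -2) + -5·(y − -2) = 0.
Expanding: 26*x - 5*y + 42 = 0.


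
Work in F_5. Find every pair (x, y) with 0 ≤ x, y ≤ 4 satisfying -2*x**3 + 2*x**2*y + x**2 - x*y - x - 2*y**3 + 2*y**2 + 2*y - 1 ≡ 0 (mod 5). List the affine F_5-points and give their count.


Affine F_5-points: {(0, 2), (1, 1), (1, 2), (1, 3), (2, 0), (4, 2)}; count = 6.

For each of the 25 pairs (x, y) ∈ F_5², evaluate f(x, y) mod 5. Record the zeros.
  x = 0: [0↦4, 1↦1, 2↦0, 3↦4, 4↦1]  zeros at y ∈ {2}
  x = 1: [0↦2, 1↦0, 2↦0, 3↦0, 4↦3]  zeros at y ∈ {1, 2, 3}
  x = 2: [0↦0, 1↦3, 2↦3, 3↦3, 4↦1]  zeros at y ∈ {0}
  x = 3: [0↦1, 1↦3, 2↦2, 3↦1, 4↦3]  zeros at y ∈ ∅
  x = 4: [0↦3, 1↦3, 2↦0, 3↦2, 4↦2]  zeros at y ∈ {2}
Collecting zeros: affine points = {(0, 2), (1, 1), (1, 2), (1, 3), (2, 0), (4, 2)}.
Total count |C(F_5)_aff| = 6.


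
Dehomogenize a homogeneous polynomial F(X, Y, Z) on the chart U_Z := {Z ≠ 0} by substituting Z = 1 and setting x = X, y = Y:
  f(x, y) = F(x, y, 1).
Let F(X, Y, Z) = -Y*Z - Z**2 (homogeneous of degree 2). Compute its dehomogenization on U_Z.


f(x, y) = -y - 1

On U_Z we set Z = 1. Each monomial c·X^i·Y^j·Z^k in F becomes c·x^i·y^j·1^k = c·x^i·y^j.
Substituting Z = 1: F(X, Y, 1) = -y - 1.
Note: deg(f) ≤ deg(F) = 2; strict inequality happens when F is divisible by Z (lost terms).


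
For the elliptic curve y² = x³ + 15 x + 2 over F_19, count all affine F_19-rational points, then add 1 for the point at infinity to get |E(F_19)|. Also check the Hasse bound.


Affine points = {(3, 6), (3, 13), (6, 2), (6, 17), (8, 8), (8, 11), (9, 7), (9, 12), (11, 4), (11, 15), (13, 0), (14, 7), (14, 12), (15, 7), (15, 12), (16, 5), (16, 14), (18, 9), (18, 10)}; affine count = 19; |E(F_19)| = 20.

Discriminant check: Δ ∝ 4a³ + 27b² = 4·15³ + 27·2² = 4·3375 + 27·4 ≡ 4 (mod 19). Nonzero ⇒ E is nonsingular.
For each x ∈ F_19, compute rhs = x³ + 15·x + 2 mod 19, then count y ∈ F_19 with y² ≡ rhs.
  x = 0: rhs = 2, matching y values: none (0 points).
  x = 1: rhs = 18, matching y values: none (0 points).
  x = 2: rhs = 2, matching y values: none (0 points).
  x = 3: rhs = 17, matching y values: 6, 13 (2 points).
  x = 4: rhs = 12, matching y values: none (0 points).
  x = 5: rhs = 12, matching y values: none (0 points).
  x = 6: rhs = 4, matching y values: 2, 17 (2 points).
  x = 7: rhs = 13, matching y values: none (0 points).
  x = 8: rhs = 7, matching y values: 8, 11 (2 points).
  x = 9: rhs = 11, matching y values: 7, 12 (2 points).
  x = 10: rhs = 12, matching y values: none (0 points).
  x = 11: rhs = 16, matching y values: 4, 15 (2 points).
  x = 12: rhs = 10, matching y values: none (0 points).
  x = 13: rhs = 0, matching y values: 0 (1 points).
  x = 14: rhs = 11, matching y values: 7, 12 (2 points).
  x = 15: rhs = 11, matching y values: 7, 12 (2 points).
  x = 16: rhs = 6, matching y values: 5, 14 (2 points).
  x = 17: rhs = 2, matching y values: none (0 points).
  x = 18: rhs = 5, matching y values: 9, 10 (2 points).
Total affine count: 19.
Full point count |E(F_19)| = 19 + 1 = 20.
Hasse bound: |20 − (19+1)| = |0| = 0 ≤ 2√19 ≈ 8.7178 ✓.


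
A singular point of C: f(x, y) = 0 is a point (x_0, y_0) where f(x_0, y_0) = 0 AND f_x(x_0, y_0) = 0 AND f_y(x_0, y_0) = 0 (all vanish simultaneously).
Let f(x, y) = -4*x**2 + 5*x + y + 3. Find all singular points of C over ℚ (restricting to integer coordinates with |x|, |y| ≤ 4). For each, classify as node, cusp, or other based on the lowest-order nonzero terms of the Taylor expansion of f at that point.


No singular points in the scanned grid; C is smooth there.

Compute partial derivatives:
  f_x = 5 - 8*x.
  f_y = 1.
f_y = 1 is a nonzero constant, so f_y never vanishes: no point (x, y) can satisfy f = f_x = f_y = 0. In particular no (x, y) ∈ {−4, ..., 4}² is singular; the curve is smooth.


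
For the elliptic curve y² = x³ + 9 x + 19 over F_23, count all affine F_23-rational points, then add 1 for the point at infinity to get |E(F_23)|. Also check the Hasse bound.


Affine points = {(1, 11), (1, 12), (3, 2), (3, 21), (4, 2), (4, 21), (6, 6), (6, 17), (9, 1), (9, 22), (11, 0), (16, 2), (16, 21), (17, 5), (17, 18), (21, 4), (21, 19), (22, 3), (22, 20)}; affine count = 19; |E(F_23)| = 20.

Discriminant check: Δ ∝ 4a³ + 27b² = 4·9³ + 27·19² = 4·729 + 27·361 ≡ 13 (mod 23). Nonzero ⇒ E is nonsingular.
For each x ∈ F_23, compute rhs = x³ + 9·x + 19 mod 23, then count y ∈ F_23 with y² ≡ rhs.
  x = 0: rhs = 19, matching y values: none (0 points).
  x = 1: rhs = 6, matching y values: 11, 12 (2 points).
  x = 2: rhs = 22, matching y values: none (0 points).
  x = 3: rhs = 4, matching y values: 2, 21 (2 points).
  x = 4: rhs = 4, matching y values: 2, 21 (2 points).
  x = 5: rhs = 5, matching y values: none (0 points).
  x = 6: rhs = 13, matching y values: 6, 17 (2 points).
  x = 7: rhs = 11, matching y values: none (0 points).
  x = 8: rhs = 5, matching y values: none (0 points).
  x = 9: rhs = 1, matching y values: 1, 22 (2 points).
  x = 10: rhs = 5, matching y values: none (0 points).
  x = 11: rhs = 0, matching y values: 0 (1 points).
  x = 12: rhs = 15, matching y values: none (0 points).
  x = 13: rhs = 10, matching y values: none (0 points).
  x = 14: rhs = 14, matching y values: none (0 points).
  x = 15: rhs = 10, matching y values: none (0 points).
  x = 16: rhs = 4, matching y values: 2, 21 (2 points).
  x = 17: rhs = 2, matching y values: 5, 18 (2 points).
  x = 18: rhs = 10, matching y values: none (0 points).
  x = 19: rhs = 11, matching y values: none (0 points).
  x = 20: rhs = 11, matching y values: none (0 points).
  x = 21: rhs = 16, matching y values: 4, 19 (2 points).
  x = 22: rhs = 9, matching y values: 3, 20 (2 points).
Total affine count: 19.
Full point count |E(F_23)| = 19 + 1 = 20.
Hasse bound: |20 − (23+1)| = |-4| = 4 ≤ 2√23 ≈ 9.5917 ✓.


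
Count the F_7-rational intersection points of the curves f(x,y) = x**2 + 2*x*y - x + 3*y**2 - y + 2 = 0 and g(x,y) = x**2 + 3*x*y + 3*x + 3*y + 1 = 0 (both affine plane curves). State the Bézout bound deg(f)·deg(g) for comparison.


Common zeros: ∅; count = 0; Bézout bound = 4.

deg(f) = 2, deg(g) = 2, so Bézout bound = 4.
Scan x ∈ F_7. For each x, list the y ∈ F_7 with f(x, y) ≡ 0 and those with g(x, y) ≡ 0 (mod 7); the common zeros in that column are the intersection.
  x = 0: f ≡ 0 at y ∈ ∅; g ≡ 0 at y ∈ {2}; common: ∅.
  x = 1: f ≡ 0 at y ∈ ∅; g ≡ 0 at y ∈ {5}; common: ∅.
  x = 2: f ≡ 0 at y ∈ ∅; g ≡ 0 at y ∈ {5}; common: ∅.
  x = 3: f ≡ 0 at y ∈ ∅; g ≡ 0 at y ∈ {6}; common: ∅.
  x = 4: f ≡ 0 at y ∈ {0}; g ≡ 0 at y ∈ {6}; common: ∅.
  x = 5: f ≡ 0 at y ∈ ∅; g ≡ 0 at y ∈ {2}; common: ∅.
  x = 6: f ≡ 0 at y ∈ ∅; g ≡ 0 at y ∈ ∅; common: ∅.
Collecting: common zeros = ∅, so the count is 0.
Comparison with the Bézout bound: 0 ≤ 4 = deg(f)·deg(g), as expected for curves with no common component (the affine F_7-count falls short of the bound because intersections may lie at infinity, over extension fields, or carry multiplicity).


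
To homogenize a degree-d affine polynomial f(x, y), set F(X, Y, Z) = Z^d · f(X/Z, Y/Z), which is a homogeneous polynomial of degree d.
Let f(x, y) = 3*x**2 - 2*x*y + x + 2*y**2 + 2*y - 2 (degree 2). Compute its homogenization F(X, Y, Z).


F(X, Y, Z) = 3*X**2 - 2*X*Y + X*Z + 2*Y**2 + 2*Y*Z - 2*Z**2

deg(f) = 2.
Substitute x = X/Z, y = Y/Z into f, then multiply by Z^2.
  monomial 3·x^2·y^0 ↦ 3·X^2·Y^0·Z^0.
  monomial -2·x^1·y^1 ↦ -2·X^1·Y^1·Z^0.
  monomial 1·x^1·y^0 ↦ 1·X^1·Y^0·Z^1.
  monomial 2·x^0·y^2 ↦ 2·X^0·Y^2·Z^0.
  monomial 2·x^0·y^1 ↦ 2·X^0·Y^1·Z^1.
  monomial -2·x^0·y^0 ↦ -2·X^0·Y^0·Z^2.
Collecting: F(X, Y, Z) = 3*X**2 - 2*X*Y + X*Z + 2*Y**2 + 2*Y*Z - 2*Z**2.


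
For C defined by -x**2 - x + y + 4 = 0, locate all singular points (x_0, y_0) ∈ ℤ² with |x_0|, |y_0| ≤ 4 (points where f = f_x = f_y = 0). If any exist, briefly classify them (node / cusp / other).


No singular points in the scanned grid; C is smooth there.

Compute partial derivatives:
  f_x = -2*x - 1.
  f_y = 1.
f_y = 1 is a nonzero constant, so f_y never vanishes: no point (x, y) can satisfy f = f_x = f_y = 0. In particular no (x, y) ∈ {−4, ..., 4}² is singular; the curve is smooth.


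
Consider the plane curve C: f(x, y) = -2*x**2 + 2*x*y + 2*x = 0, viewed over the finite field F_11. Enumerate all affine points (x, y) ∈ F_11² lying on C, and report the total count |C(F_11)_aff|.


Affine F_11-points: {(0, 0), (0, 1), (0, 2), (0, 3), (0, 4), (0, 5), (0, 6), (0, 7), (0, 8), (0, 9), (0, 10), (1, 0), (2, 1), (3, 2), (4, 3), (5, 4), (6, 5), (7, 6), (8, 7), (9, 8), (10, 9)}; count = 21.

For each of the 121 pairs (x, y) ∈ F_11², evaluate f(x, y) mod 11. Record the zeros.
  x = 0: [0↦0, 1↦0, 2↦0, 3↦0, 4↦0, 5↦0, 6↦0, 7↦0, 8↦0, 9↦0, 10↦0]  zeros at y ∈ {0, 1, 2, 3, 4, 5, 6, 7, 8, 9, 10}
  x = 1: [0↦0, 1↦2, 2↦4, 3↦6, 4↦8, 5↦10, 6↦1, 7↦3, 8↦5, 9↦7, 10↦9]  zeros at y ∈ {0}
  x = 2: [0↦7, 1↦0, 2↦4, 3↦8, 4↦1, 5↦5, 6↦9, 7↦2, 8↦6, 9↦10, 10↦3]  zeros at y ∈ {1}
  x = 3: [0↦10, 1↦5, 2↦0, 3↦6, 4↦1, 5↦7, 6↦2, 7↦8, 8↦3, 9↦9, 10↦4]  zeros at y ∈ {2}
  x = 4: [0↦9, 1↦6, 2↦3, 3↦0, 4↦8, 5↦5, 6↦2, 7↦10, 8↦7, 9↦4, 10↦1]  zeros at y ∈ {3}
  x = 5: [0↦4, 1↦3, 2↦2, 3↦1, 4↦0, 5↦10, 6↦9, 7↦8, 8↦7, 9↦6, 10↦5]  zeros at y ∈ {4}
  x = 6: [0↦6, 1↦7, 2↦8, 3↦9, 4↦10, 5↦0, 6↦1, 7↦2, 8↦3, 9↦4, 10↦5]  zeros at y ∈ {5}
  x = 7: [0↦4, 1↦7, 2↦10, 3↦2, 4↦5, 5↦8, 6↦0, 7↦3, 8↦6, 9↦9, 10↦1]  zeros at y ∈ {6}
  x = 8: [0↦9, 1↦3, 2↦8, 3↦2, 4↦7, 5↦1, 6↦6, 7↦0, 8↦5, 9↦10, 10↦4]  zeros at y ∈ {7}
  x = 9: [0↦10, 1↦6, 2↦2, 3↦9, 4↦5, 5↦1, 6↦8, 7↦4, 8↦0, 9↦7, 10↦3]  zeros at y ∈ {8}
  x = 10: [0↦7, 1↦5, 2↦3, 3↦1, 4↦10, 5↦8, 6↦6, 7↦4, 8↦2, 9↦0, 10↦9]  zeros at y ∈ {9}
Collecting zeros: affine points = {(0, 0), (0, 1), (0, 2), (0, 3), (0, 4), (0, 5), (0, 6), (0, 7), (0, 8), (0, 9), (0, 10), (1, 0), (2, 1), (3, 2), (4, 3), (5, 4), (6, 5), (7, 6), (8, 7), (9, 8), (10, 9)}.
Total count |C(F_11)_aff| = 21.


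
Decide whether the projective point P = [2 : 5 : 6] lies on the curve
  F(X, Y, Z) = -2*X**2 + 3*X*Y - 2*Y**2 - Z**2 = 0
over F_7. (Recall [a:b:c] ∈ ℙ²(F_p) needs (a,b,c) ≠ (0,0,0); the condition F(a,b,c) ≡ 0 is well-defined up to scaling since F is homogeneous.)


F(2,5,6) ≡ 6 (mod 7); P is NOT on the curve.

Evaluate F(2, 5, 6) term-by-term (mod 7).
  -2*X**2 ↦ -2·4·1·1 = -8
  3*X*Y ↦ 3·2·5·1 = 30
  -2*Y**2 ↦ -2·1·25·1 = -50
  -Z**2 ↦ -1·1·1·36 = -36
Sum: F(2, 5, 6) = (-8) + (30) + (-50) + (-36) = -64.
Reducing mod 7: -64 ≡ 6 (mod 7).
Since F(a, b, c) ≡ 6 ≠ 0 (mod 7), P does NOT lie on the curve.


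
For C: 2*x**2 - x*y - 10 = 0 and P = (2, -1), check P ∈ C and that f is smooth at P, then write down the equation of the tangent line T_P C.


Tangent line at P: 9*x - 2*y - 20 = 0.

Step 1: f(2, -1) = 0, so P lies on C.
Step 2: partial derivatives
  f_x(x, y) = 4*x - y, f_y(x, y) = -x.
  f_x(P) = 9, f_y(P) = -2 (gradient nonzero, so P is smooth).
Step 3: tangent line at P: 9·(x − 2) + -2·(y − -1) = 0.
Expanding: 9*x - 2*y - 20 = 0.


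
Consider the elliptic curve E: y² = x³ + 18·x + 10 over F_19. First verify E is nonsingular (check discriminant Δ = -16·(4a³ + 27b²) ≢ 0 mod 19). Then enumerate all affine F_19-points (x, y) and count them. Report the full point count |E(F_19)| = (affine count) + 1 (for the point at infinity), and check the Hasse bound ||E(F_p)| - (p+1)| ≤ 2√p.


Affine points = {(2, 4), (2, 15), (5, 4), (5, 15), (6, 7), (6, 12), (7, 2), (7, 17), (8, 1), (8, 18), (11, 0), (12, 4), (12, 15), (13, 3), (13, 16), (14, 2), (14, 17), (15, 8), (15, 11), (16, 9), (16, 10), (17, 2), (17, 17)}; affine count = 23; |E(F_19)| = 24.

Discriminant check: Δ ∝ 4a³ + 27b² = 4·18³ + 27·10² = 4·5832 + 27·100 ≡ 17 (mod 19). Nonzero ⇒ E is nonsingular.
For each x ∈ F_19, compute rhs = x³ + 18·x + 10 mod 19, then count y ∈ F_19 with y² ≡ rhs.
  x = 0: rhs = 10, matching y values: none (0 points).
  x = 1: rhs = 10, matching y values: none (0 points).
  x = 2: rhs = 16, matching y values: 4, 15 (2 points).
  x = 3: rhs = 15, matching y values: none (0 points).
  x = 4: rhs = 13, matching y values: none (0 points).
  x = 5: rhs = 16, matching y values: 4, 15 (2 points).
  x = 6: rhs = 11, matching y values: 7, 12 (2 points).
  x = 7: rhs = 4, matching y values: 2, 17 (2 points).
  x = 8: rhs = 1, matching y values: 1, 18 (2 points).
  x = 9: rhs = 8, matching y values: none (0 points).
  x = 10: rhs = 12, matching y values: none (0 points).
  x = 11: rhs = 0, matching y values: 0 (1 points).
  x = 12: rhs = 16, matching y values: 4, 15 (2 points).
  x = 13: rhs = 9, matching y values: 3, 16 (2 points).
  x = 14: rhs = 4, matching y values: 2, 17 (2 points).
  x = 15: rhs = 7, matching y values: 8, 11 (2 points).
  x = 16: rhs = 5, matching y values: 9, 10 (2 points).
  x = 17: rhs = 4, matching y values: 2, 17 (2 points).
  x = 18: rhs = 10, matching y values: none (0 points).
Total affine count: 23.
Full point count |E(F_19)| = 23 + 1 = 24.
Hasse bound: |24 − (19+1)| = |4| = 4 ≤ 2√19 ≈ 8.7178 ✓.
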